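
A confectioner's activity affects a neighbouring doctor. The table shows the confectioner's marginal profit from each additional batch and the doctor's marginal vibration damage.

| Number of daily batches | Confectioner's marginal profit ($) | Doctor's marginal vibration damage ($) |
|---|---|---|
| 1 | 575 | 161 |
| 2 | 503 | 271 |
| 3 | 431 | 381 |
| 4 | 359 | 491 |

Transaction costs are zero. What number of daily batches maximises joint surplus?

3

Bargaining reaches the level where marginal profit last exceeds marginal vibration damage.
That holds through level 3 (431 ≥ 381) but not at 4 (359 < 491).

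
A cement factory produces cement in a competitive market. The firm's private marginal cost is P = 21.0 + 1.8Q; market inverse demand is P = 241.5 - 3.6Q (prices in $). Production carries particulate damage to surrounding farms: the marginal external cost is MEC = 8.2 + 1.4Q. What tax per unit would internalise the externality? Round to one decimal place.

Social marginal cost = private MC + MEC = 29.2 + 3.2Q.
Set SMC = demand: 29.2 + 3.2Q = 241.5 - 3.6Q → Q* = 31.2206.
The Pigouvian tax equals MEC at Q*: 8.2 + 1.4×31.2206 = 51.9088.

tax = $51.9 per unit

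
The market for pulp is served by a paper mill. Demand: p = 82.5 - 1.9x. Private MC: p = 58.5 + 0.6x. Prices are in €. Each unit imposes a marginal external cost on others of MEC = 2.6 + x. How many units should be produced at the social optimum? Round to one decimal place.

x* = 6.1

Social marginal cost = private MC + MEC = 61.1 + 1.6x.
Set SMC = demand: 61.1 + 1.6x = 82.5 - 1.9x → x* = 6.1143.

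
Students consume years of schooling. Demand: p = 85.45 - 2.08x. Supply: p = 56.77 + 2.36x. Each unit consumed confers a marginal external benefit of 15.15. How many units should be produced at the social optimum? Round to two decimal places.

x* = 9.87

Social marginal benefit = demand + MEB = 100.60 - 2.08x.
Set SMB = MC: 100.60 - 2.08x = 56.77 + 2.36x → x* = 9.8716.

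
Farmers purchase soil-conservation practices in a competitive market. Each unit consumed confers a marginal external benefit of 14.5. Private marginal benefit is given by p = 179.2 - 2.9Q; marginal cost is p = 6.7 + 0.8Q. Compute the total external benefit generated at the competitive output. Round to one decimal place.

Market equilibrium (private): 6.7 + 0.8Q = 179.2 - 2.9Q → Q_m = 46.6216.
Total external benefit = MEB × Q_m = 14.5 × 46.6216 = 676.0132.

676.0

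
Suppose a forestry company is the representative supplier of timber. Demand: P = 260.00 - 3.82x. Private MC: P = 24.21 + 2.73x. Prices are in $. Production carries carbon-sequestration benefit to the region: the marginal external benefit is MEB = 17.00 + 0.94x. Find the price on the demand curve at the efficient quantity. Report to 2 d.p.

P = $87.87

Social marginal cost = private MC − MEB = 7.21 + 1.79x.
Set SMC = demand: 7.21 + 1.79x = 260.00 - 3.82x → x* = 45.0606.
Consumer price on the demand curve at x*: 260.00 − 3.82×45.0606 = 87.8685.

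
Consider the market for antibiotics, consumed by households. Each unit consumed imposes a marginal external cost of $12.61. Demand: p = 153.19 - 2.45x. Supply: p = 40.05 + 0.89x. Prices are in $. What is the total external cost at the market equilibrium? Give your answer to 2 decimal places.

$427.15

Market equilibrium (private): 40.05 + 0.89x = 153.19 - 2.45x → x_m = 33.8743.
Total external cost = MEC × x_m = 12.61 × 33.8743 = 427.1549.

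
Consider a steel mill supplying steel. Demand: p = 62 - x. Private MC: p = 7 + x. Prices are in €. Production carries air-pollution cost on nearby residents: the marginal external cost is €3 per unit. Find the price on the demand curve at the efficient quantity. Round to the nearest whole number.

Social marginal cost = private MC + MEC = 10 + x.
Set SMC = demand: 10 + x = 62 - x → x* = 26.0000.
Consumer price on the demand curve at x*: 62 − 1×26.0000 = 36.0000.

P = €36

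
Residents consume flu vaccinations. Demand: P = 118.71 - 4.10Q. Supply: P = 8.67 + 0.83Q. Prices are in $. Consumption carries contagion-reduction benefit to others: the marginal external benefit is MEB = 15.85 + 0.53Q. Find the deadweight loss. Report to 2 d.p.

Market equilibrium (private): 8.67 + 0.83Q = 118.71 - 4.10Q → Q_m = 22.3205.
Social marginal benefit = demand + MEB = 134.56 - 3.57Q.
Set SMB = MC: 134.56 - 3.57Q = 8.67 + 0.83Q → Q* = 28.6114.
Height of the DWL triangle at Q_m is SMB(Q_m) − MC(Q_m) = MEB(Q_m) = 27.6799.
DWL = ½ × 6.2909 × 27.6799 = 87.0657.

DWL = $87.07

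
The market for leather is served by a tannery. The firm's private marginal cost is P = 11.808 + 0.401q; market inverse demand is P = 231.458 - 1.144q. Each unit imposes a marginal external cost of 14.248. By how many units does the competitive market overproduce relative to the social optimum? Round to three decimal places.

9.222 units

Market equilibrium (private): 11.808 + 0.401q = 231.458 - 1.144q → q_m = 142.1683.
Social marginal cost = private MC + MEC = 26.056 + 0.401q.
Set SMC = demand: 26.056 + 0.401q = 231.458 - 1.144q → q* = 132.9463.
Gap = |142.1683 − 132.9463| = 9.2220.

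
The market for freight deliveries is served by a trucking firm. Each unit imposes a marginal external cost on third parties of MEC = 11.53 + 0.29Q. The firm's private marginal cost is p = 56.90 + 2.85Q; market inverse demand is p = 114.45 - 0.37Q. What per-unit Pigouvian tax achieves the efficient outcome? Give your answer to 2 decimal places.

tax = 15.33 per unit

Social marginal cost = private MC + MEC = 68.43 + 3.14Q.
Set SMC = demand: 68.43 + 3.14Q = 114.45 - 0.37Q → Q* = 13.1111.
The Pigouvian tax equals MEC at Q*: 11.53 + 0.29×13.1111 = 15.3322.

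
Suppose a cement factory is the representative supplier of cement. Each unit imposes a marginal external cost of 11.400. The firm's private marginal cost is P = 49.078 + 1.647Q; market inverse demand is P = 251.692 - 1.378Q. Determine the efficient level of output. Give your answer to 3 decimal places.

Social marginal cost = private MC + MEC = 60.478 + 1.647Q.
Set SMC = demand: 60.478 + 1.647Q = 251.692 - 1.378Q → Q* = 63.2112.

Q* = 63.211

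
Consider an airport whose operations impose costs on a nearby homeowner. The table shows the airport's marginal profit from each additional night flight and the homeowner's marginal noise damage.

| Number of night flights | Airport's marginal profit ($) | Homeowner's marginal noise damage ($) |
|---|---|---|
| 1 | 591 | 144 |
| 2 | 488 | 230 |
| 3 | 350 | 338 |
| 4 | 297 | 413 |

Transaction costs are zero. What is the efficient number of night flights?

3

Bargaining reaches the level where marginal profit last exceeds marginal noise damage.
That holds through level 3 (350 ≥ 338) but not at 4 (297 < 413).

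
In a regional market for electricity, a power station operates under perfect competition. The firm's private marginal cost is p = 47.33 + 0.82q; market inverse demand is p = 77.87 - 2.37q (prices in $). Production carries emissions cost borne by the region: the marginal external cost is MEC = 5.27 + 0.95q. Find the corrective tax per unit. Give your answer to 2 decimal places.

tax = $11.07 per unit

Social marginal cost = private MC + MEC = 52.60 + 1.77q.
Set SMC = demand: 52.60 + 1.77q = 77.87 - 2.37q → q* = 6.1039.
The Pigouvian tax equals MEC at q*: 5.27 + 0.95×6.1039 = 11.0687.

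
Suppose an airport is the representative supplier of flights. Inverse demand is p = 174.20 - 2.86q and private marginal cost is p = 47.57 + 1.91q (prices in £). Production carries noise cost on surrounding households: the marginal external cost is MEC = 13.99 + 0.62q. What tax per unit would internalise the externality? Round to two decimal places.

tax = £26.95 per unit

Social marginal cost = private MC + MEC = 61.56 + 2.53q.
Set SMC = demand: 61.56 + 2.53q = 174.20 - 2.86q → q* = 20.8980.
The Pigouvian tax equals MEC at q*: 13.99 + 0.62×20.8980 = 26.9468.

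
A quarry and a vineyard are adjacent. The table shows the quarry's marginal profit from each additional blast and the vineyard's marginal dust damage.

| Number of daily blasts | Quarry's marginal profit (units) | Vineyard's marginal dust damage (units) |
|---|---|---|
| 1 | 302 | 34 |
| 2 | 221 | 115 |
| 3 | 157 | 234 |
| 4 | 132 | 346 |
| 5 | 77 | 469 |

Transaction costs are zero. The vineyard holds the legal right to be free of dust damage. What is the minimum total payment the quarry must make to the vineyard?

Efficient level: marginal profit ≥ marginal dust damage through level 2, so k* = 2.
With the vineyard holding the right, the quarry must at least compensate total damage at k*: 34 + 115 = 149.

149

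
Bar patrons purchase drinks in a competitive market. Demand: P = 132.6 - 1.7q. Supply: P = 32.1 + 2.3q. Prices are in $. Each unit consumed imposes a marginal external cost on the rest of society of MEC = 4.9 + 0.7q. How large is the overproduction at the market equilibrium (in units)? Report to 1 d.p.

Market equilibrium (private): 32.1 + 2.3q = 132.6 - 1.7q → q_m = 25.1250.
Social marginal benefit = demand − MEC = 127.7 - 2.4q.
Set SMB = MC: 127.7 - 2.4q = 32.1 + 2.3q → q* = 20.3404.
Gap = |25.1250 − 20.3404| = 4.7846.

4.8 units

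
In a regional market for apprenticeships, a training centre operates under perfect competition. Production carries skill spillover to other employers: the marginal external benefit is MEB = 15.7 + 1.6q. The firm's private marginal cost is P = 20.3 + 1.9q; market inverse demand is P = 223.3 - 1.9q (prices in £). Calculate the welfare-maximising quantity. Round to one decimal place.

q* = 99.4

Social marginal cost = private MC − MEB = 4.6 + 0.3q.
Set SMC = demand: 4.6 + 0.3q = 223.3 - 1.9q → q* = 99.4091.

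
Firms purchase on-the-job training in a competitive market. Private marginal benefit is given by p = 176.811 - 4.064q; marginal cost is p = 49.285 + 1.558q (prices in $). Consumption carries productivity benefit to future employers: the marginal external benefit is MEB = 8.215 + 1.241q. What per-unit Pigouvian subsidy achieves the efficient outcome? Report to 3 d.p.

subsidy = $46.666 per unit

Social marginal benefit = demand + MEB = 185.026 - 2.823q.
Set SMB = MC: 185.026 - 2.823q = 49.285 + 1.558q → q* = 30.9840.
The Pigouvian subsidy equals MEB at q*: 8.215 + 1.241×30.9840 = 46.6661.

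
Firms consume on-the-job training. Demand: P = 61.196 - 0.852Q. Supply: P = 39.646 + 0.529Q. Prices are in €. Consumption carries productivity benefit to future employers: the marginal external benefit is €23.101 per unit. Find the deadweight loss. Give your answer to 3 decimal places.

DWL = €193.214

Market equilibrium (private): 39.646 + 0.529Q = 61.196 - 0.852Q → Q_m = 15.6046.
Social marginal benefit = demand + MEB = 84.297 - 0.852Q.
Set SMB = MC: 84.297 - 0.852Q = 39.646 + 0.529Q → Q* = 32.3324.
Between Q* and Q_m the wedge SMB − MC runs linearly from 0 to MEB(Q_m), so the loss is a triangle.
DWL = ½ × 16.7278 × 23.1010 = 193.2145.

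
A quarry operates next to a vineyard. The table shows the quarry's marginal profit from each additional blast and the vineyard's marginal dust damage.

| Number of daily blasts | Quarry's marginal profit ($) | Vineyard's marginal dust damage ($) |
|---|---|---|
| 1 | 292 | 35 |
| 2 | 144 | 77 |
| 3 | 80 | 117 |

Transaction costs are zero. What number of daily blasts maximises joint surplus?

Bargaining reaches the level where marginal profit last exceeds marginal dust damage.
That holds through level 2 (144 ≥ 77) but not at 3 (80 < 117).

2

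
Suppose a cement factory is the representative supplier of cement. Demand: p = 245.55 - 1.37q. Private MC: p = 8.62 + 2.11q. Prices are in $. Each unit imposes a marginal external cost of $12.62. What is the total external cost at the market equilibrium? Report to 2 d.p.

$859.21

Market equilibrium (private): 8.62 + 2.11q = 245.55 - 1.37q → q_m = 68.0833.
Total external cost = MEC × q_m = 12.62 × 68.0833 = 859.2112.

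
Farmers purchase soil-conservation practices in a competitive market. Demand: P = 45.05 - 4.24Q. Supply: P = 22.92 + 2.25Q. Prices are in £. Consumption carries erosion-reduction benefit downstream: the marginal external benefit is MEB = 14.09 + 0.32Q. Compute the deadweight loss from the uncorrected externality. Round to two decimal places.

Market equilibrium (private): 22.92 + 2.25Q = 45.05 - 4.24Q → Q_m = 3.4099.
Social marginal benefit = demand + MEB = 59.14 - 3.92Q.
Set SMB = MC: 59.14 - 3.92Q = 22.92 + 2.25Q → Q* = 5.8703.
The welfare-loss triangle has base |Q_m − Q*| and height MEB(Q_m) (the vertical gap between SMB and MC is zero at Q* and MEB at Q_m).
DWL = ½ × 2.4604 × 15.1812 = 18.6759.

DWL = £18.68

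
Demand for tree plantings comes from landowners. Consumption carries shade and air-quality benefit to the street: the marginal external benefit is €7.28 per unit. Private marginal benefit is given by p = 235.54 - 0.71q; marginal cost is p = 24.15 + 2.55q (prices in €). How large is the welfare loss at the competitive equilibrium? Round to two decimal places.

Market equilibrium (private): 24.15 + 2.55q = 235.54 - 0.71q → q_m = 64.8436.
Social marginal benefit = demand + MEB = 242.82 - 0.71q.
Set SMB = MC: 242.82 - 0.71q = 24.15 + 2.55q → q* = 67.0767.
Between q* and q_m the wedge SMB − MC runs linearly from 0 to MEB(q_m), so the loss is a triangle.
DWL = ½ × 2.2331 × 7.2800 = 8.1285.

DWL = €8.13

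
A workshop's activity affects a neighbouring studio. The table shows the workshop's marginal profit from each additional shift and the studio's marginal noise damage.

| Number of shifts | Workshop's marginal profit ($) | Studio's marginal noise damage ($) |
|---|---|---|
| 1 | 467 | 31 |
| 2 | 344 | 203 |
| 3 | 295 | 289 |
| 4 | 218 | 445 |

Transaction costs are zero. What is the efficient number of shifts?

3

Bargaining reaches the level where marginal profit last exceeds marginal noise damage.
That holds through level 3 (295 ≥ 289) but not at 4 (218 < 445).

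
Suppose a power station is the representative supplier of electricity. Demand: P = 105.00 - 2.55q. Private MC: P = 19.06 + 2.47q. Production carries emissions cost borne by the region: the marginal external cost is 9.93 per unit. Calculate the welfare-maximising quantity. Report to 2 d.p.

Social marginal cost = private MC + MEC = 28.99 + 2.47q.
Set SMC = demand: 28.99 + 2.47q = 105.00 - 2.55q → q* = 15.1414.

q* = 15.14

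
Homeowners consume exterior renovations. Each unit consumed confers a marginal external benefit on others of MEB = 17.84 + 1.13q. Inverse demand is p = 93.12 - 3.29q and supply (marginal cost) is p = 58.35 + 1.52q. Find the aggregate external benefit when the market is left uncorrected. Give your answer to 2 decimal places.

158.48

Market equilibrium (private): 58.35 + 1.52q = 93.12 - 3.29q → q_m = 7.2287.
Total external benefit = ∫₀^{q_m} (17.84 + 1.13q) dq = 17.84×7.2287 + ½×1.13×7.2287² = 158.4836.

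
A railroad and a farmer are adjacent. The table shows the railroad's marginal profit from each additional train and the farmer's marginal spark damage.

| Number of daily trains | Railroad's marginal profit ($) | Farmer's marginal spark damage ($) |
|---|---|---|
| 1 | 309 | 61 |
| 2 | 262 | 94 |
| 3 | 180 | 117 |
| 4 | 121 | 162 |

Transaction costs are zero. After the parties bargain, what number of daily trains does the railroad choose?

Bargaining reaches the level where marginal profit last exceeds marginal spark damage.
That holds through level 3 (180 ≥ 117) but not at 4 (121 < 162).

3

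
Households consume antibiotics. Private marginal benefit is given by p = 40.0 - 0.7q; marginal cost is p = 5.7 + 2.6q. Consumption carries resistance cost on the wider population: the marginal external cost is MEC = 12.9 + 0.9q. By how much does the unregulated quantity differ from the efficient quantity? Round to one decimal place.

Market equilibrium (private): 5.7 + 2.6q = 40.0 - 0.7q → q_m = 10.3939.
Social marginal benefit = demand − MEC = 27.1 - 1.6q.
Set SMB = MC: 27.1 - 1.6q = 5.7 + 2.6q → q* = 5.0952.
Gap = |10.3939 − 5.0952| = 5.2987.

5.3 units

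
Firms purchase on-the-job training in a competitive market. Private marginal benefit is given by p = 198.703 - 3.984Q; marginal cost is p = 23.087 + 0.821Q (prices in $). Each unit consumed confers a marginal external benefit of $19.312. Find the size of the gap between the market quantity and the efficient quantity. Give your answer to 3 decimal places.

4.019 units

Market equilibrium (private): 23.087 + 0.821Q = 198.703 - 3.984Q → Q_m = 36.5486.
Social marginal benefit = demand + MEB = 218.015 - 3.984Q.
Set SMB = MC: 218.015 - 3.984Q = 23.087 + 0.821Q → Q* = 40.5677.
Gap = |36.5486 − 40.5677| = 4.0191.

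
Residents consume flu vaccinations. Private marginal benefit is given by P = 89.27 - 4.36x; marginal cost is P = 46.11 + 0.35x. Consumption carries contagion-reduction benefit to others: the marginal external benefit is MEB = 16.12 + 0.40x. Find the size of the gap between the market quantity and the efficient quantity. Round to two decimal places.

4.59 units

Market equilibrium (private): 46.11 + 0.35x = 89.27 - 4.36x → x_m = 9.1635.
Social marginal benefit = demand + MEB = 105.39 - 3.96x.
Set SMB = MC: 105.39 - 3.96x = 46.11 + 0.35x → x* = 13.7541.
Gap = |9.1635 − 13.7541| = 4.5906.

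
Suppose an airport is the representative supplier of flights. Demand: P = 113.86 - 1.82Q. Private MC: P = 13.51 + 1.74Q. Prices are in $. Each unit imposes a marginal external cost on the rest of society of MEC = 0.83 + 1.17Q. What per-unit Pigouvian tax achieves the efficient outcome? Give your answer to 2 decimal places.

Social marginal cost = private MC + MEC = 14.34 + 2.91Q.
Set SMC = demand: 14.34 + 2.91Q = 113.86 - 1.82Q → Q* = 21.0402.
The Pigouvian tax equals MEC at Q*: 0.83 + 1.17×21.0402 = 25.4470.

tax = $25.45 per unit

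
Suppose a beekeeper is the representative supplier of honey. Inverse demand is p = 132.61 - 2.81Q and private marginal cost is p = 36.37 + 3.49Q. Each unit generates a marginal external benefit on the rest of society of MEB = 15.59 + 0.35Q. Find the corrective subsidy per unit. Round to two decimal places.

subsidy = 22.17 per unit

Social marginal cost = private MC − MEB = 20.78 + 3.14Q.
Set SMC = demand: 20.78 + 3.14Q = 132.61 - 2.81Q → Q* = 18.7950.
The Pigouvian subsidy equals MEB at Q*: 15.59 + 0.35×18.7950 = 22.1683.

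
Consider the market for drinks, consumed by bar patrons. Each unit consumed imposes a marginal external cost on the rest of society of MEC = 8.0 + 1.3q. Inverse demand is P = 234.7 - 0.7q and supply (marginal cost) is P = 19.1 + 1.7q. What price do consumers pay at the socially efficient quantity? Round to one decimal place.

P = 195.4

Social marginal benefit = demand − MEC = 226.7 - 2.0q.
Set SMB = MC: 226.7 - 2.0q = 19.1 + 1.7q → q* = 56.1081.
Consumer price on the demand curve at q*: 234.7 − 0.7×56.1081 = 195.4243.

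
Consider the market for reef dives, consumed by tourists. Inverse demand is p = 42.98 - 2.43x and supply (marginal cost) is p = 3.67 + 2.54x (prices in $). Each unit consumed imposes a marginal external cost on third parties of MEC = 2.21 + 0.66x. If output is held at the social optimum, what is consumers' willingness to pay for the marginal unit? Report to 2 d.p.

P = $26.97

Social marginal benefit = demand − MEC = 40.77 - 3.09x.
Set SMB = MC: 40.77 - 3.09x = 3.67 + 2.54x → x* = 6.5897.
Consumer price on the demand curve at x*: 42.98 − 2.43×6.5897 = 26.9670.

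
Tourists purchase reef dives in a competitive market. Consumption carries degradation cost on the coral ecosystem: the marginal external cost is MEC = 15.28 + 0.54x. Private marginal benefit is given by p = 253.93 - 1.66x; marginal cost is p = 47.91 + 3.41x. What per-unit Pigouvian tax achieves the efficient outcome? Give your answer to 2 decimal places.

tax = 33.64 per unit

Social marginal benefit = demand − MEC = 238.65 - 2.20x.
Set SMB = MC: 238.65 - 2.20x = 47.91 + 3.41x → x* = 34.0000.
The Pigouvian tax equals MEC at x*: 15.28 + 0.54×34.0000 = 33.6400.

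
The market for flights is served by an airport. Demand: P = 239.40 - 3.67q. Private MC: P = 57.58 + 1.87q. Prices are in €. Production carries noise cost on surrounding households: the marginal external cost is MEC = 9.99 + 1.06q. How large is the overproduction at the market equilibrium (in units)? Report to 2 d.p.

6.78 units

Market equilibrium (private): 57.58 + 1.87q = 239.40 - 3.67q → q_m = 32.8195.
Social marginal cost = private MC + MEC = 67.57 + 2.93q.
Set SMC = demand: 67.57 + 2.93q = 239.40 - 3.67q → q* = 26.0348.
Gap = |32.8195 − 26.0348| = 6.7847.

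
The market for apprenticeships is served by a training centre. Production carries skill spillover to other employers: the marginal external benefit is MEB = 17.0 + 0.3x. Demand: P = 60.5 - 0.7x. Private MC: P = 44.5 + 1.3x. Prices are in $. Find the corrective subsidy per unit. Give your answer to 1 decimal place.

Social marginal cost = private MC − MEB = 27.5 + x.
Set SMC = demand: 27.5 + x = 60.5 - 0.7x → x* = 19.4118.
The Pigouvian subsidy equals MEB at x*: 17.0 + 0.3×19.4118 = 22.8235.

subsidy = $22.8 per unit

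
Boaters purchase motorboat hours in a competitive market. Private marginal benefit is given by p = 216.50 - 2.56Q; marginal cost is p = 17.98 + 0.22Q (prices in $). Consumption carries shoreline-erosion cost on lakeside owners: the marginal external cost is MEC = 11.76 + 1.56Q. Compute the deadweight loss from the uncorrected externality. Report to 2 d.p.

DWL = $1747.50

Market equilibrium (private): 17.98 + 0.22Q = 216.50 - 2.56Q → Q_m = 71.4101.
Social marginal benefit = demand − MEC = 204.74 - 4.12Q.
Set SMB = MC: 204.74 - 4.12Q = 17.98 + 0.22Q → Q* = 43.0323.
The loss is the area between SMB and MC from Q* to Q_m; with linear curves that's a triangle of height MEC(Q_m).
DWL = ½ × 28.3778 × 123.1597 = 1747.5007.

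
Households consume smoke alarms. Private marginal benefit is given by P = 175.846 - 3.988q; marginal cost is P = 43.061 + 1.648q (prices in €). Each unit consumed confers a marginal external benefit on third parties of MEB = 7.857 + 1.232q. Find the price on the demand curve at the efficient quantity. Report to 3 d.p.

Social marginal benefit = demand + MEB = 183.703 - 2.756q.
Set SMB = MC: 183.703 - 2.756q = 43.061 + 1.648q → q* = 31.9351.
Consumer price on the demand curve at q*: 175.846 − 3.988×31.9351 = 48.4888.

P = €48.489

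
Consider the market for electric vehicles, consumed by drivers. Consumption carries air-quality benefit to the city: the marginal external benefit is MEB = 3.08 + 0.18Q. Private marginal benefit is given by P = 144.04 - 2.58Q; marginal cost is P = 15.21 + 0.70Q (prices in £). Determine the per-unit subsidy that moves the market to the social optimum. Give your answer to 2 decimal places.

subsidy = £10.74 per unit

Social marginal benefit = demand + MEB = 147.12 - 2.40Q.
Set SMB = MC: 147.12 - 2.40Q = 15.21 + 0.70Q → Q* = 42.5516.
The Pigouvian subsidy equals MEB at Q*: 3.08 + 0.18×42.5516 = 10.7393.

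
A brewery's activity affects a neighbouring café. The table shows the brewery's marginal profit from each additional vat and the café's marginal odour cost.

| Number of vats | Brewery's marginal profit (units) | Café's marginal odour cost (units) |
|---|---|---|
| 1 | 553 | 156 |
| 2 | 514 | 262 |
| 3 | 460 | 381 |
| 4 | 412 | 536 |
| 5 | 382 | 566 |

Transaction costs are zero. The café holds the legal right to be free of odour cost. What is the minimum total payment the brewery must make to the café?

Efficient level: marginal profit ≥ marginal odour cost through level 3, so k* = 3.
With the café holding the right, the brewery must at least compensate total damage at k*: 156 + 262 + 381 = 799.

799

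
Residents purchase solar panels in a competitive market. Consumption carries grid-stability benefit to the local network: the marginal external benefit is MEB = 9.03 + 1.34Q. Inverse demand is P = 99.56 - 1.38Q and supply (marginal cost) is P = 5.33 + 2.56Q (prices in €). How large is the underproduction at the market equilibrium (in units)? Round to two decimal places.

Market equilibrium (private): 5.33 + 2.56Q = 99.56 - 1.38Q → Q_m = 23.9162.
Social marginal benefit = demand + MEB = 108.59 - 0.04Q.
Set SMB = MC: 108.59 - 0.04Q = 5.33 + 2.56Q → Q* = 39.7154.
Gap = |23.9162 − 39.7154| = 15.7992.

15.80 units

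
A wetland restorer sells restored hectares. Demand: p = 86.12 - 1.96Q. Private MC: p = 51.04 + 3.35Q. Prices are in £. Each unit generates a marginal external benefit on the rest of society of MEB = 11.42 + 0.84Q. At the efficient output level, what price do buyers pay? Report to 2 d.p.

P = £65.73

Social marginal cost = private MC − MEB = 39.62 + 2.51Q.
Set SMC = demand: 39.62 + 2.51Q = 86.12 - 1.96Q → Q* = 10.4027.
Consumer price on the demand curve at Q*: 86.12 − 1.96×10.4027 = 65.7307.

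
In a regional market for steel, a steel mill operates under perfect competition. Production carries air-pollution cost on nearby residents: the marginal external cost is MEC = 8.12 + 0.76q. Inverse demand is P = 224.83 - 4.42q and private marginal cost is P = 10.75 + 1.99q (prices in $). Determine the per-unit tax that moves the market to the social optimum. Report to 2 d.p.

Social marginal cost = private MC + MEC = 18.87 + 2.75q.
Set SMC = demand: 18.87 + 2.75q = 224.83 - 4.42q → q* = 28.7252.
The Pigouvian tax equals MEC at q*: 8.12 + 0.76×28.7252 = 29.9512.

tax = $29.95 per unit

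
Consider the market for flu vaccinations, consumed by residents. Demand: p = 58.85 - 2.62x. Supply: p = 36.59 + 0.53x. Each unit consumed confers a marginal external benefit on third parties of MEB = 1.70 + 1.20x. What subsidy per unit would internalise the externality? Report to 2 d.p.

subsidy = 16.44 per unit

Social marginal benefit = demand + MEB = 60.55 - 1.42x.
Set SMB = MC: 60.55 - 1.42x = 36.59 + 0.53x → x* = 12.2872.
The Pigouvian subsidy equals MEB at x*: 1.70 + 1.20×12.2872 = 16.4446.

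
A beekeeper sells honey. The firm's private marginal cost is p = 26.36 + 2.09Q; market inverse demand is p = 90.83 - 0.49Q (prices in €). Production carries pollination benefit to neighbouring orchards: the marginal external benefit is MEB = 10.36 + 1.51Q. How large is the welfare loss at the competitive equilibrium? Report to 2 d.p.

Market equilibrium (private): 26.36 + 2.09Q = 90.83 - 0.49Q → Q_m = 24.9884.
Social marginal cost = private MC − MEB = 16.00 + 0.58Q.
Set SMC = demand: 16.00 + 0.58Q = 90.83 - 0.49Q → Q* = 69.9346.
Between Q* and Q_m the wedge demand − SMC runs linearly from 0 to MEB(Q_m), so the loss is a triangle.
DWL = ½ × 44.9462 × 48.0924 = 1080.7853.

DWL = €1080.79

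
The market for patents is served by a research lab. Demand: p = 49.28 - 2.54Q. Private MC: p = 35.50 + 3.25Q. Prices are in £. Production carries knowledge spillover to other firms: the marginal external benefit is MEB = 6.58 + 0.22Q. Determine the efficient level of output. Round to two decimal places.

Social marginal cost = private MC − MEB = 28.92 + 3.03Q.
Set SMC = demand: 28.92 + 3.03Q = 49.28 - 2.54Q → Q* = 3.6553.

Q* = 3.66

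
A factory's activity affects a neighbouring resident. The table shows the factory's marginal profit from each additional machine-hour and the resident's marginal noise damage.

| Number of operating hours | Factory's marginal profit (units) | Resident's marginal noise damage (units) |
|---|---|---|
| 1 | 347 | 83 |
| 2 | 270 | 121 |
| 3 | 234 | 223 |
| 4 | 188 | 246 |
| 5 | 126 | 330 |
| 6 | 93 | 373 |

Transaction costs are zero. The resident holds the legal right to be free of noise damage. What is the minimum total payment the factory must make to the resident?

427

Efficient level: marginal profit ≥ marginal noise damage through level 3, so k* = 3.
With the resident holding the right, the factory must at least compensate total damage at k*: 83 + 121 + 223 = 427.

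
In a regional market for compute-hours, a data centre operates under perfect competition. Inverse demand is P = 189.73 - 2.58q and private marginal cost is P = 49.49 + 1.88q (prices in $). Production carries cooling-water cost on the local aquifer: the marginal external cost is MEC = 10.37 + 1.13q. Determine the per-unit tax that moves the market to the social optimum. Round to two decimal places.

Social marginal cost = private MC + MEC = 59.86 + 3.01q.
Set SMC = demand: 59.86 + 3.01q = 189.73 - 2.58q → q* = 23.2326.
The Pigouvian tax equals MEC at q*: 10.37 + 1.13×23.2326 = 36.6228.

tax = $36.62 per unit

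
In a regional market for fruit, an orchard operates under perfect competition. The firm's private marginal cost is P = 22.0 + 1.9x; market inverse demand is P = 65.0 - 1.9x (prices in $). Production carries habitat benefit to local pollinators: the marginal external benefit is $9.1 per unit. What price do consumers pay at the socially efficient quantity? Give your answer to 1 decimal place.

Social marginal cost = private MC − MEB = 12.9 + 1.9x.
Set SMC = demand: 12.9 + 1.9x = 65.0 - 1.9x → x* = 13.7105.
Consumer price on the demand curve at x*: 65.0 − 1.9×13.7105 = 38.9501.

P = $39.0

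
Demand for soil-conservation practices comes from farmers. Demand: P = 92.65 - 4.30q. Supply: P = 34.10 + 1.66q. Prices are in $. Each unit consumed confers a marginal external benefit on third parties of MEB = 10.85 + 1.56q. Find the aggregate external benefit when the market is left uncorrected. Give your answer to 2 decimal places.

$181.86

Market equilibrium (private): 34.10 + 1.66q = 92.65 - 4.30q → q_m = 9.8238.
Total external benefit = ∫₀^{q_m} (10.85 + 1.56q) dq = 10.85×9.8238 + ½×1.56×9.8238² = 181.8637.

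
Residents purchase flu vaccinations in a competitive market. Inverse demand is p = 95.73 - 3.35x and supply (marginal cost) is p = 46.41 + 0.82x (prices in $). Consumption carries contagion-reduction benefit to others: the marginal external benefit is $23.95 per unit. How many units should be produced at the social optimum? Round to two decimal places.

x* = 17.57

Social marginal benefit = demand + MEB = 119.68 - 3.35x.
Set SMB = MC: 119.68 - 3.35x = 46.41 + 0.82x → x* = 17.5707.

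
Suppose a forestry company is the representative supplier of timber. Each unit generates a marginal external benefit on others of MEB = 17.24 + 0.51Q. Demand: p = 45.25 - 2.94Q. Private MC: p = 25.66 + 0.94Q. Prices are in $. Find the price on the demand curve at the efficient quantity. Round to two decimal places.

P = $13.12

Social marginal cost = private MC − MEB = 8.42 + 0.43Q.
Set SMC = demand: 8.42 + 0.43Q = 45.25 - 2.94Q → Q* = 10.9288.
Consumer price on the demand curve at Q*: 45.25 − 2.94×10.9288 = 13.1193.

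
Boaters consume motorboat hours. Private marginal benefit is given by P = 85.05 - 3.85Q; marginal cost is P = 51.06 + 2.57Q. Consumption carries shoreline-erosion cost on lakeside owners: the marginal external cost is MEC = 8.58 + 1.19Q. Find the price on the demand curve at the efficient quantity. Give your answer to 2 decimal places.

Social marginal benefit = demand − MEC = 76.47 - 5.04Q.
Set SMB = MC: 76.47 - 5.04Q = 51.06 + 2.57Q → Q* = 3.3390.
Consumer price on the demand curve at Q*: 85.05 − 3.85×3.3390 = 72.1949.

P = 72.19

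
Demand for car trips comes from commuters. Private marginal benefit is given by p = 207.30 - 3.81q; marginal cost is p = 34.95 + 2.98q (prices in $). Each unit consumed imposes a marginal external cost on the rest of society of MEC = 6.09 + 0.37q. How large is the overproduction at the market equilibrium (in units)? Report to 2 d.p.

Market equilibrium (private): 34.95 + 2.98q = 207.30 - 3.81q → q_m = 25.3829.
Social marginal benefit = demand − MEC = 201.21 - 4.18q.
Set SMB = MC: 201.21 - 4.18q = 34.95 + 2.98q → q* = 23.2207.
Gap = |25.3829 − 23.2207| = 2.1622.

2.16 units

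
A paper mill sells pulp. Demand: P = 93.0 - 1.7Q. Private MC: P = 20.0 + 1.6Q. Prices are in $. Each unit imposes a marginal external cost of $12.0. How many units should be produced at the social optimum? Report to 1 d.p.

Social marginal cost = private MC + MEC = 32.0 + 1.6Q.
Set SMC = demand: 32.0 + 1.6Q = 93.0 - 1.7Q → Q* = 18.4848.

Q* = 18.5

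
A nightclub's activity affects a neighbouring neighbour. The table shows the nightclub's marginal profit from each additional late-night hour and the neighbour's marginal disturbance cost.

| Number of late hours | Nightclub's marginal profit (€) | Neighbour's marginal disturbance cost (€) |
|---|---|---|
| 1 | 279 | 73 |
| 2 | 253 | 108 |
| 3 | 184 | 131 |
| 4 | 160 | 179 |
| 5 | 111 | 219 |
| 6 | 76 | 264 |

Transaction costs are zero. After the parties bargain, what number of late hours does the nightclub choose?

3

Bargaining reaches the level where marginal profit last exceeds marginal disturbance cost.
That holds through level 3 (184 ≥ 131) but not at 4 (160 < 179).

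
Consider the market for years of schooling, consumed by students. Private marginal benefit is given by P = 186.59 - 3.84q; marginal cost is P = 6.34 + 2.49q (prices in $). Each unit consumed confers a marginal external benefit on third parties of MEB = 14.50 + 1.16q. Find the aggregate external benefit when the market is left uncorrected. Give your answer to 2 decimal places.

$883.19

Market equilibrium (private): 6.34 + 2.49q = 186.59 - 3.84q → q_m = 28.4755.
Total external benefit = ∫₀^{q_m} (14.50 + 1.16q) dq = 14.50×28.4755 + ½×1.16×28.4755² = 883.1901.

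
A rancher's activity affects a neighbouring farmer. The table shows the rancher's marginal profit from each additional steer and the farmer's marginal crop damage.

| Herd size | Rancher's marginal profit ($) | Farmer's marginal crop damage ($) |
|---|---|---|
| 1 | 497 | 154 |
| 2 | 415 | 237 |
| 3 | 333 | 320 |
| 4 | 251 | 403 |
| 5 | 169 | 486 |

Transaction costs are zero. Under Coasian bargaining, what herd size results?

Bargaining reaches the level where marginal profit last exceeds marginal crop damage.
That holds through level 3 (333 ≥ 320) but not at 4 (251 < 403).

3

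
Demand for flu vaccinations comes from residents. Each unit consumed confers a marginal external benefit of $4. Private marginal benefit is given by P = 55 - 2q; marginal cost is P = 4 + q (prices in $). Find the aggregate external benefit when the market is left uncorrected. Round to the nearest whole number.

Market equilibrium (private): 4 + q = 55 - 2q → q_m = 17.0000.
Total external benefit = MEB × q_m = 4 × 17.0000 = 68.0000.

$68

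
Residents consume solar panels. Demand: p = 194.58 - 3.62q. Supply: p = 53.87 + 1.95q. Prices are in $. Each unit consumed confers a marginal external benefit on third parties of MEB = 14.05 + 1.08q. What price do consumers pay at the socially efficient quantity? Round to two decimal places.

P = $69.81

Social marginal benefit = demand + MEB = 208.63 - 2.54q.
Set SMB = MC: 208.63 - 2.54q = 53.87 + 1.95q → q* = 34.4677.
Consumer price on the demand curve at q*: 194.58 − 3.62×34.4677 = 69.8069.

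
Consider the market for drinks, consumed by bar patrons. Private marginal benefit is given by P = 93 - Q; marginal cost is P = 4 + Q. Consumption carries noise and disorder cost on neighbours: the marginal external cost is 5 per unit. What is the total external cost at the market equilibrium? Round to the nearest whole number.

223

Market equilibrium (private): 4 + Q = 93 - Q → Q_m = 44.5000.
Total external cost = MEC × Q_m = 5 × 44.5000 = 222.5000.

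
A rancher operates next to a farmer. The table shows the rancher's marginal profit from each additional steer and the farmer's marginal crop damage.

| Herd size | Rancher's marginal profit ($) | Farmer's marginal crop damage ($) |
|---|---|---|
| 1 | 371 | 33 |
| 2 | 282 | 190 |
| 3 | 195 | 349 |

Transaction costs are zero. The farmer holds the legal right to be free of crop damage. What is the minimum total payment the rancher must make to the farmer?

Efficient level: marginal profit ≥ marginal crop damage through level 2, so k* = 2.
With the farmer holding the right, the rancher must at least compensate total damage at k*: 33 + 190 = 223.

$223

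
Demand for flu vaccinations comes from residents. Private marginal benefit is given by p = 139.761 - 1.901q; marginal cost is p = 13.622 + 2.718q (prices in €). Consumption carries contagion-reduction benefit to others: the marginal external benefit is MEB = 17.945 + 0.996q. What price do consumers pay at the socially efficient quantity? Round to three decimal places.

Social marginal benefit = demand + MEB = 157.706 - 0.905q.
Set SMB = MC: 157.706 - 0.905q = 13.622 + 2.718q → q* = 39.7693.
Consumer price on the demand curve at q*: 139.761 − 1.901×39.7693 = 64.1596.

P = €64.160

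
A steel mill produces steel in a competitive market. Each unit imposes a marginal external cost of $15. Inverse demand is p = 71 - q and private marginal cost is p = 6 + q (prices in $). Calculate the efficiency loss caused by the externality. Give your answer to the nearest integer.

DWL = $56

Market equilibrium (private): 6 + q = 71 - q → q_m = 32.5000.
Social marginal cost = private MC + MEC = 21 + q.
Set SMC = demand: 21 + q = 71 - q → q* = 25.0000.
Between q* and q_m the wedge SMC − demand runs linearly from 0 to MEC(q_m), so the loss is a triangle.
DWL = ½ × 7.5000 × 15.0000 = 56.2500.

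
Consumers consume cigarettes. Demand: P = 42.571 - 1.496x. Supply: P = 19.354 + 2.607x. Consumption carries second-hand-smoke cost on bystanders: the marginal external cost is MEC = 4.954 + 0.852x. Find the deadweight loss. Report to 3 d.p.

Market equilibrium (private): 19.354 + 2.607x = 42.571 - 1.496x → x_m = 5.6585.
Social marginal benefit = demand − MEC = 37.617 - 2.348x.
Set SMB = MC: 37.617 - 2.348x = 19.354 + 2.607x → x* = 3.6858.
Between x* and x_m the wedge MC − SMB runs linearly from 0 to MEC(x_m), so the loss is a triangle.
DWL = ½ × 1.9727 × 9.7751 = 9.6417.

DWL = 9.642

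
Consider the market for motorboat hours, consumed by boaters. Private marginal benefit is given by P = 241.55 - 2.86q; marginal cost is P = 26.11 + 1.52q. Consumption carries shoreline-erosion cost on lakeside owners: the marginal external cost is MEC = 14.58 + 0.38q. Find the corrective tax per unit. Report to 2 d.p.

Social marginal benefit = demand − MEC = 226.97 - 3.24q.
Set SMB = MC: 226.97 - 3.24q = 26.11 + 1.52q → q* = 42.1975.
The Pigouvian tax equals MEC at q*: 14.58 + 0.38×42.1975 = 30.6151.

tax = 30.62 per unit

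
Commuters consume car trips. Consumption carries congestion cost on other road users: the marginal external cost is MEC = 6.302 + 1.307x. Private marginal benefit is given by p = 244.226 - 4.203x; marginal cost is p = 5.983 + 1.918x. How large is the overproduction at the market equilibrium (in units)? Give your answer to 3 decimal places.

7.697 units

Market equilibrium (private): 5.983 + 1.918x = 244.226 - 4.203x → x_m = 38.9222.
Social marginal benefit = demand − MEC = 237.924 - 5.510x.
Set SMB = MC: 237.924 - 5.510x = 5.983 + 1.918x → x* = 31.2252.
Gap = |38.9222 − 31.2252| = 7.6970.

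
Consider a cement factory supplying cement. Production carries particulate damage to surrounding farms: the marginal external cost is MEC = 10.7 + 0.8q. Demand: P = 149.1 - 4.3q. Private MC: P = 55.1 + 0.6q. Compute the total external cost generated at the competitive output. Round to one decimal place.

Market equilibrium (private): 55.1 + 0.6q = 149.1 - 4.3q → q_m = 19.1837.
Total external cost = ∫₀^{q_m} (10.7 + 0.8q) dq = 10.7×19.1837 + ½×0.8×19.1837² = 352.4713.

352.5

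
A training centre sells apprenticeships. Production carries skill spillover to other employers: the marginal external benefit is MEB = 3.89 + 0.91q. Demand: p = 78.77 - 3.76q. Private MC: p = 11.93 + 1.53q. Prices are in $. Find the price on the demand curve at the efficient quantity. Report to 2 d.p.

Social marginal cost = private MC − MEB = 8.04 + 0.62q.
Set SMC = demand: 8.04 + 0.62q = 78.77 - 3.76q → q* = 16.1484.
Consumer price on the demand curve at q*: 78.77 − 3.76×16.1484 = 18.0520.

P = $18.05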